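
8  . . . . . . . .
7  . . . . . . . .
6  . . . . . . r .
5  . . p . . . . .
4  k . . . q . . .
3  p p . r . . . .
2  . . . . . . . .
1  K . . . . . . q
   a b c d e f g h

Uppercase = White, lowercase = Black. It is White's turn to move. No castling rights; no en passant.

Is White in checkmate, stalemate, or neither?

checkmate

White to move; white king on a1.
In check: yes, from the black queen on h1.
King squares — b1: attacked by Qh1; a2: attacked by Pb3; b2: attacked by Pa3.
Legal moves for White: none.
In check with no legal moves → checkmate.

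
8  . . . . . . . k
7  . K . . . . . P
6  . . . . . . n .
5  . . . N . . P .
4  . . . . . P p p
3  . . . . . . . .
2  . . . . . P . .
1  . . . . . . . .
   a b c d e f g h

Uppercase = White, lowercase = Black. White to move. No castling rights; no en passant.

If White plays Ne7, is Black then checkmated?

After Ne7: black king on h8; in check: no.
Black is not in check, so this cannot be checkmate.

no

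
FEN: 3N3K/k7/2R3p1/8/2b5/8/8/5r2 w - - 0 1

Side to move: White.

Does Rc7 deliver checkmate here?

no

After Rc7: black king on a7; in check: yes, from the white rook on c7.
Black has 4 legal replies: Kb8, Ka8, Kb6, Ka6.
In check but a legal move exists → not checkmate.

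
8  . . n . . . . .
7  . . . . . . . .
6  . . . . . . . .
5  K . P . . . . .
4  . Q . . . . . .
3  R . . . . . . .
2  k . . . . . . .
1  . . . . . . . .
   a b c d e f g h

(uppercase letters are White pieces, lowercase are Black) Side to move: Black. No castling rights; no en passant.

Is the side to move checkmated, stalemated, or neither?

checkmate

Black to move; black king on a2.
In check: yes, from the white rook on a3.
King squares — a1: attacked by Ra3; b1: attacked by Qb4; b2: attacked by Qb4; a3: attacked by Qb4; b3: attacked by Ra3.
Legal moves for Black: none.
In check with no legal moves → checkmate.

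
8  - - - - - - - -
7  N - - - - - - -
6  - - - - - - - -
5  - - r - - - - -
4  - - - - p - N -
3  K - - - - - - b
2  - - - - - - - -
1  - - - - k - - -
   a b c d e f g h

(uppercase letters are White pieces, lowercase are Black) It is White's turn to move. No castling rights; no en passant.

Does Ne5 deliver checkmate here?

After Ne5: black king on e1; in check: no.
Black is not in check, so this cannot be checkmate.

no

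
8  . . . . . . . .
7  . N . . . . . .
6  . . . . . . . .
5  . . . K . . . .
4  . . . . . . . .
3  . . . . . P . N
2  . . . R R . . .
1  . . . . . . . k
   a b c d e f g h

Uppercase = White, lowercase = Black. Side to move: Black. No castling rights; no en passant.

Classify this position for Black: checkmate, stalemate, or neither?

stalemate

Black to move; black king on h1.
In check: no.
King squares — g1: attacked by Nh3; g2: attacked by Re2; h2: attacked by Re2.
Legal moves for Black: none.
Not in check and no legal moves → stalemate.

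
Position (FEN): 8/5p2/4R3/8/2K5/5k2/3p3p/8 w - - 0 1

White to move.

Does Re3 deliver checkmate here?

no

After Re3: black king on f3; in check: yes, from the white rook on e3.
Black has 5 legal replies: Kg4, Kf4, Kxe3, Kg2, Kf2.
In check but a legal move exists → not checkmate.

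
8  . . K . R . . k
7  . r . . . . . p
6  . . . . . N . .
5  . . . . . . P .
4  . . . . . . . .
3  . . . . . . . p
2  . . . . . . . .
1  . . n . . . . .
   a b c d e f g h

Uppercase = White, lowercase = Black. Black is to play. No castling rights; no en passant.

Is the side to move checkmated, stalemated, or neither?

Black to move; black king on h8.
In check: yes, from the white rook on e8.
Legal moves for Black: Kg7.
Black is in check but has 1 legal move → neither.

neither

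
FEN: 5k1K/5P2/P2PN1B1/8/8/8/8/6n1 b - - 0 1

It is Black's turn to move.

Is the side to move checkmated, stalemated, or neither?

Black to move; black king on f8.
In check: yes, from the white knight on e6.
King squares — e7: attacked by Pd6; f7: attacked by Bg6; g7: attacked by Ne6; e8: attacked by Pf7; g8: attacked by Pf7.
Legal moves for Black: none.
In check with no legal moves → checkmate.

checkmate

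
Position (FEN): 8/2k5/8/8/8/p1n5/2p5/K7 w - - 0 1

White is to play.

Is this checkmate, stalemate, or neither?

stalemate

White to move; white king on a1.
In check: no.
King squares — b1: attacked by Pc2; a2: attacked by Nc3; b2: attacked by Pa3.
Legal moves for White: none.
Not in check and no legal moves → stalemate.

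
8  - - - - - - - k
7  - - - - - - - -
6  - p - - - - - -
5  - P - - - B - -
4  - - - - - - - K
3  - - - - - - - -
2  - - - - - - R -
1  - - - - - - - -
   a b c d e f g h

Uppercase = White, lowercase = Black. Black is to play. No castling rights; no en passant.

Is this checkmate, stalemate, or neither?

stalemate

Black to move; black king on h8.
In check: no.
King squares — g7: attacked by Rg2; h7: attacked by Bf5; g8: attacked by Rg2.
Legal moves for Black: none.
Not in check and no legal moves → stalemate.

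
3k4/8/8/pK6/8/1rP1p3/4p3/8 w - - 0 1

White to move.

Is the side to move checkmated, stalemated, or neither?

White to move; white king on b5.
In check: yes, from the black rook on b3.
King squares — a4: available; b4: attacked by Rb3; c4: available; a5: available; c5: available; a6: available; b6: attacked by Rb3; c6: available.
Legal moves for White: Kc6, Ka6, Kc5, Kxa5, Kc4, Ka4.
White is in check but has 6 legal moves → neither.

neither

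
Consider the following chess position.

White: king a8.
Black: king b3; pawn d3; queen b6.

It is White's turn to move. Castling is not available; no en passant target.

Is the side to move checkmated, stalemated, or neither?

White to move; white king on a8.
In check: no.
King squares — a7: attacked by Qb6; b7: attacked by Qb6; b8: attacked by Qb6.
Legal moves for White: none.
Not in check and no legal moves → stalemate.

stalemate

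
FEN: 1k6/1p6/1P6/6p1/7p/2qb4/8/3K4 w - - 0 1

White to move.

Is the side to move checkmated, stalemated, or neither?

White to move; white king on d1.
In check: no.
King squares — c1: attacked by Qc3; e1: attacked by Qc3; c2: attacked by Qc3; d2: attacked by Qc3; e2: attacked by Bd3.
Legal moves for White: none.
Not in check and no legal moves → stalemate.

stalemate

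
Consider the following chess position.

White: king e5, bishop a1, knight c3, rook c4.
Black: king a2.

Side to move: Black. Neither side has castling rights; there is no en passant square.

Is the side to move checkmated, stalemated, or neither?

Black to move; black king on a2.
In check: yes, from the white knight on c3.
Legal moves for Black: Kb3, Ka3, Kxa1.
Black is in check but has 3 legal moves → neither.

neither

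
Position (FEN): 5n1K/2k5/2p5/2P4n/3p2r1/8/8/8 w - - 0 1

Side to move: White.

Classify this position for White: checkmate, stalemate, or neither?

stalemate

White to move; white king on h8.
In check: no.
King squares — g7: attacked by Rg4; h7: attacked by Nf8; g8: attacked by Rg4.
Legal moves for White: none.
Not in check and no legal moves → stalemate.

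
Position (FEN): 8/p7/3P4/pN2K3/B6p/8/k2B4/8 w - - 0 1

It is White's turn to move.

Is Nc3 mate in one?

After Nc3: black king on a2; in check: yes, from the white knight on c3.
Black has 3 legal replies: Ka3, Kb2, Ka1.
In check but a legal move exists → not checkmate.

no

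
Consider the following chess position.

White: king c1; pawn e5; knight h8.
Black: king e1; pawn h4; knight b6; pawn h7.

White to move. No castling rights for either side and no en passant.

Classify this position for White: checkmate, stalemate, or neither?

neither

White to move; white king on c1.
In check: no.
Legal moves for White: Nf7, Ng6, Kc2, Kb2, Kb1, e6.
White has 6 legal moves and is not in check → neither.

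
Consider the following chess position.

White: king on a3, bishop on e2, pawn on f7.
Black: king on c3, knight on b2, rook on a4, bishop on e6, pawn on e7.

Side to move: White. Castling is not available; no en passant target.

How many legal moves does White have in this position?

0

White to move; king on a3.
In check: yes, from the black rook on a4.
Legal moves: none.
Count: 0.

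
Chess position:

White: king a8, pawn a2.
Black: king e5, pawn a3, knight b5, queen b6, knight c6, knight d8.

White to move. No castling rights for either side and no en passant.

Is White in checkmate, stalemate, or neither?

stalemate

White to move; white king on a8.
In check: no.
King squares — a7: attacked by Nb5; b7: attacked by Qb6; b8: attacked by Qb6.
Legal moves for White: none.
Not in check and no legal moves → stalemate.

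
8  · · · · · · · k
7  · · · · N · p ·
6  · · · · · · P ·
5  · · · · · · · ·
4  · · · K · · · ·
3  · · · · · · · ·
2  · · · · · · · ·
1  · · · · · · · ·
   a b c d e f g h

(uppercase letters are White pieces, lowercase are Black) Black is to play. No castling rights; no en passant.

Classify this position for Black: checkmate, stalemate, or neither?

stalemate

Black to move; black king on h8.
In check: no.
King squares — g7: own pawn; h7: attacked by Pg6; g8: attacked by Ne7.
Legal moves for Black: none.
Not in check and no legal moves → stalemate.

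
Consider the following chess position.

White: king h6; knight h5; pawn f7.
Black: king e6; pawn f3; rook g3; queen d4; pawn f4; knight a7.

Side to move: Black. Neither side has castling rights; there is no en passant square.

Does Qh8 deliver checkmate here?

yes

After Qh8: white king on h6; in check: yes, from the black queen on h8.
King squares — g5: attacked by Rg3; h5: own knight; g6: attacked by Rg3; g7: attacked by Rg3; h7: attacked by Qh8.
White has no legal moves → checkmate.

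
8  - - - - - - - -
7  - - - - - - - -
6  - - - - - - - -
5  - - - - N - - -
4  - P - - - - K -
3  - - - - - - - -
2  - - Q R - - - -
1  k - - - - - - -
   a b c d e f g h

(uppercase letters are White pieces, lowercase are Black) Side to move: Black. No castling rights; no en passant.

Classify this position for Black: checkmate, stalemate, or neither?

Black to move; black king on a1.
In check: no.
King squares — b1: attacked by Qc2; a2: attacked by Qc2; b2: attacked by Qc2.
Legal moves for Black: none.
Not in check and no legal moves → stalemate.

stalemate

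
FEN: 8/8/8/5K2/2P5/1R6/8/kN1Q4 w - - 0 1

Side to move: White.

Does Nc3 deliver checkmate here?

yes

After Nc3: black king on a1; in check: yes, from the white queen on d1.
King squares — b1: attacked by Qd1; a2: attacked by Nc3; b2: attacked by Rb3.
Black has no legal moves → checkmate.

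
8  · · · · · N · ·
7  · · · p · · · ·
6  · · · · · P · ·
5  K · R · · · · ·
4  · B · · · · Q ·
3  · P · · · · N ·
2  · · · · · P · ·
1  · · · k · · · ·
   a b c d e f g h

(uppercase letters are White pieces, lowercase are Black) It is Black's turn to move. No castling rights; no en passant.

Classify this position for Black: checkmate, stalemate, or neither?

Black to move; black king on d1.
In check: yes, from the white queen on g4.
King squares — c1: attacked by Rc5; e1: attacked by Bb4; c2: attacked by Rc5; d2: attacked by Bb4; e2: attacked by Ng3.
Legal moves for Black: none.
In check with no legal moves → checkmate.

checkmate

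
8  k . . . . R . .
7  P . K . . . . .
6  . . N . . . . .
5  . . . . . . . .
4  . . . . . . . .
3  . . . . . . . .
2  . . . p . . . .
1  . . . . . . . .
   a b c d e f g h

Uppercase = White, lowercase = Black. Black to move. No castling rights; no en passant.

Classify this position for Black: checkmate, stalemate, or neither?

Black to move; black king on a8.
In check: yes, from the white rook on f8.
King squares — a7: attacked by Nc6; b7: attacked by Kc7; b8: attacked by Nc6.
Legal moves for Black: none.
In check with no legal moves → checkmate.

checkmate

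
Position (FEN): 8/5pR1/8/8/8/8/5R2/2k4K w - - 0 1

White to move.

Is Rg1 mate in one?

After Rg1: black king on c1; in check: yes, from the white rook on g1.
King squares — b1: attacked by Rg1; d1: attacked by Rg1; b2: attacked by Rf2; c2: attacked by Rf2; d2: attacked by Rf2.
Black has no legal moves → checkmate.

yes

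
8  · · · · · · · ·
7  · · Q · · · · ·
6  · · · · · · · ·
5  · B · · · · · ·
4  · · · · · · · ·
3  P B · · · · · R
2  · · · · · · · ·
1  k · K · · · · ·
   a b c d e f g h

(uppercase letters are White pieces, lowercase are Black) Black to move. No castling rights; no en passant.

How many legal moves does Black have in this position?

0

Black to move; king on a1.
In check: no.
Legal moves: none.
Count: 0.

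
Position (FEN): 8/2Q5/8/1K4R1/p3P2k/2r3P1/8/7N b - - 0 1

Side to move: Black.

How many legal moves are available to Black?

3

Black to move; king on h4.
In check: yes, from the white pawn on g3.
Legal moves: Kxg5, Kh3, Rxg3.
Count: 3.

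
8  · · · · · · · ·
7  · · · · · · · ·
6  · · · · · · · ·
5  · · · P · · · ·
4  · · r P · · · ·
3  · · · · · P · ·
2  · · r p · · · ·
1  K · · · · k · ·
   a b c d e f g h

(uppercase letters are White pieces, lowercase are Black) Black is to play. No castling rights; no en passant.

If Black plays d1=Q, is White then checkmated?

After d1=Q: white king on a1; in check: yes, from the black queen on d1.
King squares — b1: attacked by Qd1; a2: attacked by Rc2; b2: attacked by Rc2.
White has no legal moves → checkmate.

yes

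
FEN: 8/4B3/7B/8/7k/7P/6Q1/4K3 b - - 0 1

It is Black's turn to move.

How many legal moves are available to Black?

Black to move; king on h4.
In check: yes, from the white bishop on e7.
Legal moves: Kh5.
Count: 1.

1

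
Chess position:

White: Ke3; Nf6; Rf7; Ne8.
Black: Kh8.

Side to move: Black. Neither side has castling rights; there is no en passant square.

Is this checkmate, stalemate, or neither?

stalemate

Black to move; black king on h8.
In check: no.
King squares — g7: attacked by Rf7; h7: attacked by Nf6; g8: attacked by Nf6.
Legal moves for Black: none.
Not in check and no legal moves → stalemate.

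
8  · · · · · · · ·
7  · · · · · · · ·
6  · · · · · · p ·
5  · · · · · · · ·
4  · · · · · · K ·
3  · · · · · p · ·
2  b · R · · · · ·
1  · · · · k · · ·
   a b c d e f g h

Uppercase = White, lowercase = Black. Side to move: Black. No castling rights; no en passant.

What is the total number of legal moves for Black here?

11

Black to move; king on e1.
In check: no.
Legal moves: Bg8, Bf7, Be6+, Bd5, Bc4, Bb3, Bb1, Kf1, Kd1, g5, f2.
Count: 11.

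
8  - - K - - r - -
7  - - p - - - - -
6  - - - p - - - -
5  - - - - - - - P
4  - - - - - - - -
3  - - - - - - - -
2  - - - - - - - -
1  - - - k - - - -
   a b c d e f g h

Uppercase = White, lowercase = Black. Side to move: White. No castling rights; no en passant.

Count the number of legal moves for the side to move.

White to move; king on c8.
In check: yes, from the black rook on f8.
Legal moves: Kd7, Kxc7, Kb7.
Count: 3.

3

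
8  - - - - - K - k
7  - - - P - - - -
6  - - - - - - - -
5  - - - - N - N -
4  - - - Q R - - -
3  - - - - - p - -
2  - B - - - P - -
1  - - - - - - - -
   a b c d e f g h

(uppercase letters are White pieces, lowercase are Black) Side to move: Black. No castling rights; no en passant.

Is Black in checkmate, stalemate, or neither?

stalemate

Black to move; black king on h8.
In check: no.
King squares — g7: attacked by Kf8; h7: attacked by Ng5; g8: attacked by Kf8.
Legal moves for Black: none.
Not in check and no legal moves → stalemate.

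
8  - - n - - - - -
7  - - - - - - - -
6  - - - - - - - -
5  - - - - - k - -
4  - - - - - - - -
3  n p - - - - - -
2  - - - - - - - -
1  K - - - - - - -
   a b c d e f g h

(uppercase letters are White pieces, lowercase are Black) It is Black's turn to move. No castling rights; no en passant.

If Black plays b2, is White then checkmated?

no

After b2: white king on a1; in check: yes, from the black pawn on b2.
White has 2 legal replies: Kxb2, Ka2.
In check but a legal move exists → not checkmate.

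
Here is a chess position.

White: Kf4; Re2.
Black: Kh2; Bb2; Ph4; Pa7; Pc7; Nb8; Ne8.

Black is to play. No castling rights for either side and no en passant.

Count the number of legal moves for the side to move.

3

Black to move; king on h2.
In check: yes, from the white rook on e2.
Legal moves: Kh3, Kh1, Kg1.
Count: 3.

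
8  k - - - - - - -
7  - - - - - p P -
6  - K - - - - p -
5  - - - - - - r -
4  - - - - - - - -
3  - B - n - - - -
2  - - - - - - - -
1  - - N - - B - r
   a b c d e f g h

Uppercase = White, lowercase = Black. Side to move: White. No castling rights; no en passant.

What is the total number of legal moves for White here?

White to move; king on b6.
In check: no.
Legal moves: Kc7, Kc6, Ka6, Bxf7, Be6, Bd5+, Bc4, Ba4, Bc2, Ba2, Bd1, Bh3, Bxd3, Bg2+, Be2, Nxd3, Ne2, Na2, g8=Q#, g8=R#, g8=B, g8=N.
Count: 22.

22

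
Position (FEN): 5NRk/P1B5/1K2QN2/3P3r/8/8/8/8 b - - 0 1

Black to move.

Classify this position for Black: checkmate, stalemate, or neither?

checkmate

Black to move; black king on h8.
In check: yes, from the white rook on g8.
King squares — g7: attacked by Rg8; h7: attacked by Nf6; g8: attacked by Qe6.
Legal moves for Black: none.
In check with no legal moves → checkmate.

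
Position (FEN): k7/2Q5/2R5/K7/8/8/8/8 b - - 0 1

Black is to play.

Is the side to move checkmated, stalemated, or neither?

stalemate

Black to move; black king on a8.
In check: no.
King squares — a7: attacked by Qc7; b7: attacked by Qc7; b8: attacked by Qc7.
Legal moves for Black: none.
Not in check and no legal moves → stalemate.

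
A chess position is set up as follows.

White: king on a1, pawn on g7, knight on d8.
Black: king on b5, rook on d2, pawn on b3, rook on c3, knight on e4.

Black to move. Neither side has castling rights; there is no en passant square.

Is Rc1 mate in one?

After Rc1: white king on a1; in check: yes, from the black rook on c1.
King squares — b1: attacked by Rc1; a2: attacked by Rd2; b2: attacked by Rd2.
White has no legal moves → checkmate.

yes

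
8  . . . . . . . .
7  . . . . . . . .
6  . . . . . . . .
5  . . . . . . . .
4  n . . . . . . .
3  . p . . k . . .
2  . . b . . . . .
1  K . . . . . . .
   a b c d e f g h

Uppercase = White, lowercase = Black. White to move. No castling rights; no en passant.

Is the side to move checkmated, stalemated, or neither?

stalemate

White to move; white king on a1.
In check: no.
King squares — b1: attacked by Bc2; a2: attacked by Pb3; b2: attacked by Na4.
Legal moves for White: none.
Not in check and no legal moves → stalemate.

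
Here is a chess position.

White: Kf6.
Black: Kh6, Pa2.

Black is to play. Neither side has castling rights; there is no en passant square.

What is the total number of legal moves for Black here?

Black to move; king on h6.
In check: no.
Legal moves: Kh7, Kh5, a1=Q+, a1=R, a1=B+, a1=N.
Count: 6.

6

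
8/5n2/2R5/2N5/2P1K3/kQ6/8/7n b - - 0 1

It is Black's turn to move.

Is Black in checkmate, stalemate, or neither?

checkmate

Black to move; black king on a3.
In check: yes, from the white queen on b3.
King squares — a2: attacked by Qb3; b2: attacked by Qb3; b3: attacked by Nc5; a4: attacked by Qb3; b4: attacked by Qb3.
Legal moves for Black: none.
In check with no legal moves → checkmate.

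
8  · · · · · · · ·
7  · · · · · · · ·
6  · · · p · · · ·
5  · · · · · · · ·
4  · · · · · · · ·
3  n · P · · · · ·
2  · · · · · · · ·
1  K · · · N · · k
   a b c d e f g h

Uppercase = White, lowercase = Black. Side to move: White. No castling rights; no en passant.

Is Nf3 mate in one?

no

After Nf3: black king on h1; in check: no.
Black is not in check, so this cannot be checkmate.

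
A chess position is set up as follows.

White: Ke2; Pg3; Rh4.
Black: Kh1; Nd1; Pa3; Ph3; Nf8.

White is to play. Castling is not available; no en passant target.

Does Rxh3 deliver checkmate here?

no

After Rxh3: black king on h1; in check: yes, from the white rook on h3.
Black has 2 legal replies: Kg2, Kg1.
In check but a legal move exists → not checkmate.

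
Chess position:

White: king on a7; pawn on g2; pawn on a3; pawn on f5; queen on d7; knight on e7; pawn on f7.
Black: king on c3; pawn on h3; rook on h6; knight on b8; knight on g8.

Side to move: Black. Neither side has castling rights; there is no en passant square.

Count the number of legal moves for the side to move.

Black to move; king on c3.
In check: no.
Legal moves: Nxe7, Nf6, Nxd7, Nc6+, Na6, Rh8, Rh7, Rg6, Rf6, Re6, Rd6, Rc6, Rb6, Ra6+, Rh5, Rh4, Kc4, Kb3, Kc2, Kb2, hxg2, h2.
Count: 22.

22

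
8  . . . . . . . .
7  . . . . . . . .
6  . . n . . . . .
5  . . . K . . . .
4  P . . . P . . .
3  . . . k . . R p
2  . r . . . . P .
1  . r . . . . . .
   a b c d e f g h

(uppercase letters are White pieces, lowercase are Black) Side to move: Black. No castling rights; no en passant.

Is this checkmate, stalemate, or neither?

neither

Black to move; black king on d3.
In check: yes, from the white rook on g3.
Legal moves for Black: Ke2, Kd2, Kc2.
Black is in check but has 3 legal moves → neither.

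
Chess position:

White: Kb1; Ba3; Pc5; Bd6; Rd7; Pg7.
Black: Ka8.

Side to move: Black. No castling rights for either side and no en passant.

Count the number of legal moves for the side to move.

Black to move; king on a8.
In check: no.
Legal moves: none.
Count: 0.

0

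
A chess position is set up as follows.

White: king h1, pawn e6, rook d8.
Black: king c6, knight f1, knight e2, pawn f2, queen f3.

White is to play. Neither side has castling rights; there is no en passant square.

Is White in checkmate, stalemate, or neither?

White to move; white king on h1.
In check: yes, from the black queen on f3.
King squares — g1: attacked by Ne2; g2: attacked by Qf3; h2: attacked by Nf1.
Legal moves for White: none.
In check with no legal moves → checkmate.

checkmate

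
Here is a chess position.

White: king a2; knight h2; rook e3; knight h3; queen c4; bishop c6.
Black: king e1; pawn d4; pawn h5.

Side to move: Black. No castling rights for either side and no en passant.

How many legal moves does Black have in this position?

Black to move; king on e1.
In check: yes, from the white rook on e3.
Legal moves: Kd2, Kd1, dxe3.
Count: 3.

3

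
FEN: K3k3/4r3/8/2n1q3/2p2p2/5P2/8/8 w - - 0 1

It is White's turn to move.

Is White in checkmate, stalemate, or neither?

White to move; white king on a8.
In check: no.
King squares — a7: attacked by Re7; b7: attacked by Nc5; b8: attacked by Qe5.
Legal moves for White: none.
Not in check and no legal moves → stalemate.

stalemate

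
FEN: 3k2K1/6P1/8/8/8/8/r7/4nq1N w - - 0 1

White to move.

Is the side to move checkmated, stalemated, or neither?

neither

White to move; white king on g8.
In check: no.
Legal moves for White: Kh8, Kh7, Ng3, Nf2.
White has 4 legal moves and is not in check → neither.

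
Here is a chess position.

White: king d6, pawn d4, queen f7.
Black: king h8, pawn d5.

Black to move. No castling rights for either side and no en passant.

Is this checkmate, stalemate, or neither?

Black to move; black king on h8.
In check: no.
King squares — g7: attacked by Qf7; h7: attacked by Qf7; g8: attacked by Qf7.
Legal moves for Black: none.
Not in check and no legal moves → stalemate.

stalemate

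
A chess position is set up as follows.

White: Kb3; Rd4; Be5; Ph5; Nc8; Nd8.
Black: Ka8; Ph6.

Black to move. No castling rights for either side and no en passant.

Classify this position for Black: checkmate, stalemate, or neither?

Black to move; black king on a8.
In check: no.
King squares — a7: attacked by Nc8; b7: attacked by Nd8; b8: attacked by Be5.
Legal moves for Black: none.
Not in check and no legal moves → stalemate.

stalemate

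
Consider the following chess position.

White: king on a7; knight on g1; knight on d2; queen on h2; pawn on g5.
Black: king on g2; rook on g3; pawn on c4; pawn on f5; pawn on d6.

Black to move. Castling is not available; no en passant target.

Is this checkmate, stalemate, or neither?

neither

Black to move; black king on g2.
In check: yes, from the white queen on h2.
King squares — f1: attacked by Nd2; g1: attacked by Qh2; h1: attacked by Qh2; f2: attacked by Qh2; h2: available; f3: attacked by Ng1; g3: own rook; h3: attacked by Ng1.
Legal moves for Black: Kxh2.
Black is in check but has 1 legal move → neither.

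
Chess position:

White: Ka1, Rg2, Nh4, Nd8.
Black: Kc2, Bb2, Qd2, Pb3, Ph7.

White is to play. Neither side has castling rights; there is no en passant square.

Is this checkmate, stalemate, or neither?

White to move; white king on a1.
In check: yes, from the black bishop on b2.
King squares — b1: attacked by Kc2; a2: attacked by Pb3; b2: attacked by Kc2.
Legal moves for White: none.
In check with no legal moves → checkmate.

checkmate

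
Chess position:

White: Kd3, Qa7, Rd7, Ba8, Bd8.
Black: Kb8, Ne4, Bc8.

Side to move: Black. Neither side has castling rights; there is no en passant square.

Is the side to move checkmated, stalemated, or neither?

checkmate

Black to move; black king on b8.
In check: yes, from the white queen on a7.
King squares — a7: attacked by Rd7; b7: attacked by Qa7; c7: attacked by Qa7; a8: attacked by Qa7; c8: own bishop.
Legal moves for Black: none.
In check with no legal moves → checkmate.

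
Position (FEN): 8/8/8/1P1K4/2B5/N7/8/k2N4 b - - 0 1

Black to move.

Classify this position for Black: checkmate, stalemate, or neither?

stalemate

Black to move; black king on a1.
In check: no.
King squares — b1: attacked by Na3; a2: attacked by Bc4; b2: attacked by Nd1.
Legal moves for Black: none.
Not in check and no legal moves → stalemate.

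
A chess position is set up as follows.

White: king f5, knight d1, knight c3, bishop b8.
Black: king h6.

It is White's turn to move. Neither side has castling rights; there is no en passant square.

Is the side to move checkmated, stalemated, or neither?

White to move; white king on f5.
In check: no.
Legal moves for White include: Bc7, Ba7, Bd6, Be5, Bf4+, Bg3, Bh2, Kf6, Ke6, Ke5, Kg4, Kf4, Ke4, Nd5, Nb5, Ne4, Na4, Ne2, ... (list truncated; more exist).
White has legal moves and is not in check → neither.

neither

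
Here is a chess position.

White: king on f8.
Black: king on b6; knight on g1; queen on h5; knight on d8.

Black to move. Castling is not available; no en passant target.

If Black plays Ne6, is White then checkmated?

no

After Ne6: white king on f8; in check: yes, from the black knight on e6.
White has 2 legal replies: Kg8, Ke7.
In check but a legal move exists → not checkmate.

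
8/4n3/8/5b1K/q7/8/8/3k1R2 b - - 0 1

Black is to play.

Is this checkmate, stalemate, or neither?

Black to move; black king on d1.
In check: yes, from the white rook on f1.
King squares — c1: attacked by Rf1; e1: attacked by Rf1; c2: available; d2: available; e2: available.
Legal moves for Black: Ke2, Kd2, Kc2.
Black is in check but has 3 legal moves → neither.

neither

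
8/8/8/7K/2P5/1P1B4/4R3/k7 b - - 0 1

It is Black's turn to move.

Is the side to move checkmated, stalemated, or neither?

stalemate

Black to move; black king on a1.
In check: no.
King squares — b1: attacked by Bd3; a2: attacked by Re2; b2: attacked by Re2.
Legal moves for Black: none.
Not in check and no legal moves → stalemate.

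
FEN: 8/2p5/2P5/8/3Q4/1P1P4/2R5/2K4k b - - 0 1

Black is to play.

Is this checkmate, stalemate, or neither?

stalemate

Black to move; black king on h1.
In check: no.
King squares — g1: attacked by Qd4; g2: attacked by Rc2; h2: attacked by Rc2.
Legal moves for Black: none.
Not in check and no legal moves → stalemate.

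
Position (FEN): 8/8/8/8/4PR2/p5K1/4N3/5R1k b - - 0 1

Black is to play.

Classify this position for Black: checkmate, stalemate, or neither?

Black to move; black king on h1.
In check: yes, from the white rook on f1.
King squares — g1: attacked by Rf1; g2: attacked by Kg3; h2: attacked by Kg3.
Legal moves for Black: none.
In check with no legal moves → checkmate.

checkmate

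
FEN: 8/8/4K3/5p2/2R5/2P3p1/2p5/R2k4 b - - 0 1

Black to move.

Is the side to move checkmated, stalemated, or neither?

neither

Black to move; black king on d1.
In check: yes, from the white rook on a1.
King squares — c1: attacked by Ra1; e1: attacked by Ra1; c2: own pawn; d2: available; e2: available.
Legal moves for Black: Ke2, Kd2, c1=Q, c1=R, c1=B, c1=N.
Black is in check but has 6 legal moves → neither.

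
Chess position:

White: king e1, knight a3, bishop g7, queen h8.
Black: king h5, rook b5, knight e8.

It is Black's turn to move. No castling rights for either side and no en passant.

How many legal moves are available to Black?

3

Black to move; king on h5.
In check: yes, from the white queen on h8.
Legal moves: Kg6, Kg5, Kg4.
Count: 3.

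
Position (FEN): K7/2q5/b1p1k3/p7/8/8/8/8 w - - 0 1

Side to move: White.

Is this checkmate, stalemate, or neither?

stalemate

White to move; white king on a8.
In check: no.
King squares — a7: attacked by Qc7; b7: attacked by Ba6; b8: attacked by Qc7.
Legal moves for White: none.
Not in check and no legal moves → stalemate.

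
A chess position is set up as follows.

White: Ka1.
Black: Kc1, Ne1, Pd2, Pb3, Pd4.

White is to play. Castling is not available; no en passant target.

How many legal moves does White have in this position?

White to move; king on a1.
In check: no.
Legal moves: none.
Count: 0.

0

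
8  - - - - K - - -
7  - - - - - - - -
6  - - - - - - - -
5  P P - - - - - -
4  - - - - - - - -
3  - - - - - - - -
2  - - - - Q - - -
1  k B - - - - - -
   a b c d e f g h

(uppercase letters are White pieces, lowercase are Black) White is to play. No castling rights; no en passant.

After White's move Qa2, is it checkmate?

yes

After Qa2: black king on a1; in check: yes, from the white queen on a2.
King squares — b1: attacked by Qa2; a2: attacked by Bb1; b2: attacked by Qa2.
Black has no legal moves → checkmate.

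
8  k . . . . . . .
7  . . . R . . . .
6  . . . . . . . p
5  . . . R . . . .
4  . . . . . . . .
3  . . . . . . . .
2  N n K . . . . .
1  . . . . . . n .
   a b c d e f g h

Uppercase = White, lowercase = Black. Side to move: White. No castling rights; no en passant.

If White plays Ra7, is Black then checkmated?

no

After Ra7: black king on a8; in check: yes, from the white rook on a7.
Black has 2 legal replies: Kb8, Kxa7.
In check but a legal move exists → not checkmate.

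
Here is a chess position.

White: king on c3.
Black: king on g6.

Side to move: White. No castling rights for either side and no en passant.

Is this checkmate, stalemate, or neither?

neither

White to move; white king on c3.
In check: no.
Legal moves for White: Kd4, Kc4, Kb4, Kd3, Kb3, Kd2, Kc2, Kb2.
White has 8 legal moves and is not in check → neither.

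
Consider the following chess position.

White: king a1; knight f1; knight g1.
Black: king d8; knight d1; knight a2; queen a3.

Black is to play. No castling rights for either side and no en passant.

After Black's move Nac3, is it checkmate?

After Nac3: white king on a1; in check: yes, from the black queen on a3.
King squares — b1: attacked by Nc3; a2: attacked by Qa3; b2: attacked by Nd1.
White has no legal moves → checkmate.

yes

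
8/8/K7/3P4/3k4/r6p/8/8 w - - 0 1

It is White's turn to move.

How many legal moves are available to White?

White to move; king on a6.
In check: yes, from the black rook on a3.
Legal moves: Kb7, Kb6, Kb5.
Count: 3.

3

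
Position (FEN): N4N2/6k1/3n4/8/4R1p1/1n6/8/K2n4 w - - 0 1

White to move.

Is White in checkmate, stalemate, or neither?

White to move; white king on a1.
In check: yes, from the black knight on b3.
Legal moves for White: Ka2, Kb1.
White is in check but has 2 legal moves → neither.

neither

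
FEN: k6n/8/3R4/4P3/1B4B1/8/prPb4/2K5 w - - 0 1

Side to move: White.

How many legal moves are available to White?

5

White to move; king on c1.
In check: yes, from the black bishop on d2.
Legal moves: Kxd2, Kxb2, Kd1, Rxd2, Bxd2.
Count: 5.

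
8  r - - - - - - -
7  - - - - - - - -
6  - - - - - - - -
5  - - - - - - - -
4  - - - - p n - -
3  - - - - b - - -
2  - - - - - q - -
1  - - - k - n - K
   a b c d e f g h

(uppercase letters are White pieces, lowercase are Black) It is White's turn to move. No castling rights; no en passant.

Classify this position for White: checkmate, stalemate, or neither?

White to move; white king on h1.
In check: no.
King squares — g1: attacked by Qf2; g2: attacked by Qf2; h2: attacked by Nf1.
Legal moves for White: none.
Not in check and no legal moves → stalemate.

stalemate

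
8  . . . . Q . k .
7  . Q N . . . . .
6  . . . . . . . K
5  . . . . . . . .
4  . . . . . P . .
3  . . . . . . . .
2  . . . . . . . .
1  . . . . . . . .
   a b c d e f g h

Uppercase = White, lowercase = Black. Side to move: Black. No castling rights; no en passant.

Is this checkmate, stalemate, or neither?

Black to move; black king on g8.
In check: yes, from the white queen on e8.
King squares — f7: attacked by Qe8; g7: attacked by Kh6; h7: attacked by Kh6; f8: attacked by Qe8; h8: attacked by Qe8.
Legal moves for Black: none.
In check with no legal moves → checkmate.

checkmate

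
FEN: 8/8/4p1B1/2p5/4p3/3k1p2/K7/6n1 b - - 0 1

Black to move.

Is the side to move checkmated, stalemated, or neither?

neither

Black to move; black king on d3.
In check: no.
Legal moves for Black: Kd4, Kc4, Ke3, Kc3, Ke2, Kd2, Kc2, Nh3, Ne2, e5, c4, f2.
Black has 12 legal moves and is not in check → neither.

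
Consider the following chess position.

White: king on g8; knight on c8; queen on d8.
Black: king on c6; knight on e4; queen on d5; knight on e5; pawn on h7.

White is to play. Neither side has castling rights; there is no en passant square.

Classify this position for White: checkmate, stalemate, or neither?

White to move; white king on g8.
In check: yes, from the black queen on d5.
Legal moves for White: Kh8, Kf8, Kxh7, Kg7, Qxd5+.
White is in check but has 5 legal moves → neither.

neither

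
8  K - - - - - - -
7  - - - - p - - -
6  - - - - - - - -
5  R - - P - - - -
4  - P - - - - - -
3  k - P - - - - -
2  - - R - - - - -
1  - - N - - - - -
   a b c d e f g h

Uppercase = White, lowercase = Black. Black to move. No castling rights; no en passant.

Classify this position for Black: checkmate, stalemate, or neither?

Black to move; black king on a3.
In check: yes, from the white rook on a5.
King squares — a2: attacked by Nc1; b2: attacked by Rc2; b3: attacked by Nc1; a4: attacked by Ra5; b4: attacked by Pc3.
Legal moves for Black: none.
In check with no legal moves → checkmate.

checkmate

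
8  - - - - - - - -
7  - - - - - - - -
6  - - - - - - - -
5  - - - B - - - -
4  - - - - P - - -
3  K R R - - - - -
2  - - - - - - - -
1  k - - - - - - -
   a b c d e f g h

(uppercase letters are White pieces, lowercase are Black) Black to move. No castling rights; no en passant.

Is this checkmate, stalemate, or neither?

Black to move; black king on a1.
In check: no.
King squares — b1: attacked by Rb3; a2: attacked by Ka3; b2: attacked by Ka3.
Legal moves for Black: none.
Not in check and no legal moves → stalemate.

stalemate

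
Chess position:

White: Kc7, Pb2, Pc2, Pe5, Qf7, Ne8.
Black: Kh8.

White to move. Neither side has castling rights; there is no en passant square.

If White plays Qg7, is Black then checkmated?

After Qg7: black king on h8; in check: yes, from the white queen on g7.
King squares — g7: attacked by Ne8; h7: attacked by Qg7; g8: attacked by Qg7.
Black has no legal moves → checkmate.

yes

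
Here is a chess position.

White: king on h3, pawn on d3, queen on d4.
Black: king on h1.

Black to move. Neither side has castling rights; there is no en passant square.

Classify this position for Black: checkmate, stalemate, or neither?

Black to move; black king on h1.
In check: no.
King squares — g1: attacked by Qd4; g2: attacked by Kh3; h2: attacked by Kh3.
Legal moves for Black: none.
Not in check and no legal moves → stalemate.

stalemate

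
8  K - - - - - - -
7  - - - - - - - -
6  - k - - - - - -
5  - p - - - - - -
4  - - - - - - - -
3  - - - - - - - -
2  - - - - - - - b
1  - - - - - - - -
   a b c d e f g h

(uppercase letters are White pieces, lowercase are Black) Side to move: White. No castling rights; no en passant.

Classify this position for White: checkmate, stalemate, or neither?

White to move; white king on a8.
In check: no.
King squares — a7: attacked by Kb6; b7: attacked by Kb6; b8: attacked by Bh2.
Legal moves for White: none.
Not in check and no legal moves → stalemate.

stalemate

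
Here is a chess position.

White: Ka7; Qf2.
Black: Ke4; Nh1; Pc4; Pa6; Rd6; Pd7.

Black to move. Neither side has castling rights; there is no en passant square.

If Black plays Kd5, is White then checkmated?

no

After Kd5: white king on a7; in check: no.
White is not in check, so this cannot be checkmate.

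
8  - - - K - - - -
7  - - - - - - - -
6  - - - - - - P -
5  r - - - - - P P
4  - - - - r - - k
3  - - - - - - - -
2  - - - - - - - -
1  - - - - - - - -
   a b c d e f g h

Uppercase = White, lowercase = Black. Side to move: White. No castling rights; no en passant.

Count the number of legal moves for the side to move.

5

White to move; king on d8.
In check: no.
Legal moves: Kc8, Kd7, Kc7, g7, h6.
Count: 5.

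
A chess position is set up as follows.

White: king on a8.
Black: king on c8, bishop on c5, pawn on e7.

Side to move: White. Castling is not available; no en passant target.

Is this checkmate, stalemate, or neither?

White to move; white king on a8.
In check: no.
King squares — a7: attacked by Bc5; b7: attacked by Kc8; b8: attacked by Kc8.
Legal moves for White: none.
Not in check and no legal moves → stalemate.

stalemate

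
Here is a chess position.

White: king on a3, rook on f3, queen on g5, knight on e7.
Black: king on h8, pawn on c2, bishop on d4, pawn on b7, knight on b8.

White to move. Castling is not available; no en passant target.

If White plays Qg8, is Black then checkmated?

After Qg8: black king on h8; in check: yes, from the white queen on g8.
King squares — g7: attacked by Qg8; h7: attacked by Qg8; g8: attacked by Ne7.
Black has no legal moves → checkmate.

yes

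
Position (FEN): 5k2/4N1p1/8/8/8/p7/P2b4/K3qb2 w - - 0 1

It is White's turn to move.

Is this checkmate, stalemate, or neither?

checkmate

White to move; white king on a1.
In check: yes, from the black queen on e1.
King squares — b1: attacked by Qe1; a2: own pawn; b2: attacked by Pa3.
Legal moves for White: none.
In check with no legal moves → checkmate.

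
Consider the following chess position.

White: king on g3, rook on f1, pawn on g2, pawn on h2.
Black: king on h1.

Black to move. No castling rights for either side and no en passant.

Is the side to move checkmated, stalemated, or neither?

Black to move; black king on h1.
In check: yes, from the white rook on f1.
King squares — g1: attacked by Rf1; g2: attacked by Kg3; h2: attacked by Kg3.
Legal moves for Black: none.
In check with no legal moves → checkmate.

checkmate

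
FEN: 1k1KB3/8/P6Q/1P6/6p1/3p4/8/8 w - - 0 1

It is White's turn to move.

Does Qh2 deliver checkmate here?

After Qh2: black king on b8; in check: yes, from the white queen on h2.
Black has 3 legal replies: Ka8, Ka7, g3.
In check but a legal move exists → not checkmate.

no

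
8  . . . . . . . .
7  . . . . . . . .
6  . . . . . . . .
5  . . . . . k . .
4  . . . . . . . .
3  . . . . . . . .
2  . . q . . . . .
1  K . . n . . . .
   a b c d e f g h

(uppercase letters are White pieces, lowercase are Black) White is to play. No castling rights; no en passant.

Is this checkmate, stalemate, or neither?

stalemate

White to move; white king on a1.
In check: no.
King squares — b1: attacked by Qc2; a2: attacked by Qc2; b2: attacked by Nd1.
Legal moves for White: none.
Not in check and no legal moves → stalemate.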